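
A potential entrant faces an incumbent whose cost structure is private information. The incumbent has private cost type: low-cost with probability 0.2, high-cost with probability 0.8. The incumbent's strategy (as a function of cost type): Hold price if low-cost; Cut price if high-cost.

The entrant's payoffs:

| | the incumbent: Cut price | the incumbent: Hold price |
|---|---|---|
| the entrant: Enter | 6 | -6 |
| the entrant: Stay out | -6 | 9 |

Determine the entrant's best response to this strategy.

Compute the entrant's expected payoff for each action, taking the expectation over the incumbent's type.
E[Enter] = 0.2·(-6) + 0.8·(6) = 3.6
E[Stay out] = 0.2·(9) + 0.8·(-6) = -3
Best response: Enter (3.6 is the largest).

Enter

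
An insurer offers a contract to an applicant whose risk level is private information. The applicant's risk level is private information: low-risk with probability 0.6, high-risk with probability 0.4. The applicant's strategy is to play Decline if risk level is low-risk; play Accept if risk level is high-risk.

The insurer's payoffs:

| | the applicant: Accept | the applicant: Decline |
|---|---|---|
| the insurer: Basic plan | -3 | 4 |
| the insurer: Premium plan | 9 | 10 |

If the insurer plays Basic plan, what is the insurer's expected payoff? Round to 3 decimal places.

Take the expectation over the applicant's risk level, weighting each type's action by its prior probability.
E[Basic plan] = 0.6·4 + 0.4·(-3) = 2.4 + (-1.2) = 1.2

1.200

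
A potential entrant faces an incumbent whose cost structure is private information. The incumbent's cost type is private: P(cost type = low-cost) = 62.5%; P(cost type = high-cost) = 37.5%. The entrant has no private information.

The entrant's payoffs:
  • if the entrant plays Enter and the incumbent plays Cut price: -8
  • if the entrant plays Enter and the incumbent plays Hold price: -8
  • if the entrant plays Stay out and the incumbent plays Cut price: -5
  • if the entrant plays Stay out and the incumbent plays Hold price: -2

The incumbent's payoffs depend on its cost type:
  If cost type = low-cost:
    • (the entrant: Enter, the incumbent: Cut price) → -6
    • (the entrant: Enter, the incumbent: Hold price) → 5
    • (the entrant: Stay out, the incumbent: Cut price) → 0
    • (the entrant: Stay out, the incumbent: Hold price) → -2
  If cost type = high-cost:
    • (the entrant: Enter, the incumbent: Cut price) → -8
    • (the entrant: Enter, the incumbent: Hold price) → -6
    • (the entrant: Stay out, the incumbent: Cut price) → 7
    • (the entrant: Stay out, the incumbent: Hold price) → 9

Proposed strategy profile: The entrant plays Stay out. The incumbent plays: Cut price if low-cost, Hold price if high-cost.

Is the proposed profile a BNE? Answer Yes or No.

Yes

The entrant plays Stay out: E[Stay out] = 0.625·(-5) + 0.375·(-2) = -3.875; E[Enter] = -8. Best-responding. ✓
The incumbent (cost type low-cost), facing Stay out: Cut price gives 0, Hold price gives -2. Proposed Cut price is best. ✓
The incumbent (cost type high-cost), facing Stay out: Cut price gives 7, Hold price gives 9. Proposed Hold price is best. ✓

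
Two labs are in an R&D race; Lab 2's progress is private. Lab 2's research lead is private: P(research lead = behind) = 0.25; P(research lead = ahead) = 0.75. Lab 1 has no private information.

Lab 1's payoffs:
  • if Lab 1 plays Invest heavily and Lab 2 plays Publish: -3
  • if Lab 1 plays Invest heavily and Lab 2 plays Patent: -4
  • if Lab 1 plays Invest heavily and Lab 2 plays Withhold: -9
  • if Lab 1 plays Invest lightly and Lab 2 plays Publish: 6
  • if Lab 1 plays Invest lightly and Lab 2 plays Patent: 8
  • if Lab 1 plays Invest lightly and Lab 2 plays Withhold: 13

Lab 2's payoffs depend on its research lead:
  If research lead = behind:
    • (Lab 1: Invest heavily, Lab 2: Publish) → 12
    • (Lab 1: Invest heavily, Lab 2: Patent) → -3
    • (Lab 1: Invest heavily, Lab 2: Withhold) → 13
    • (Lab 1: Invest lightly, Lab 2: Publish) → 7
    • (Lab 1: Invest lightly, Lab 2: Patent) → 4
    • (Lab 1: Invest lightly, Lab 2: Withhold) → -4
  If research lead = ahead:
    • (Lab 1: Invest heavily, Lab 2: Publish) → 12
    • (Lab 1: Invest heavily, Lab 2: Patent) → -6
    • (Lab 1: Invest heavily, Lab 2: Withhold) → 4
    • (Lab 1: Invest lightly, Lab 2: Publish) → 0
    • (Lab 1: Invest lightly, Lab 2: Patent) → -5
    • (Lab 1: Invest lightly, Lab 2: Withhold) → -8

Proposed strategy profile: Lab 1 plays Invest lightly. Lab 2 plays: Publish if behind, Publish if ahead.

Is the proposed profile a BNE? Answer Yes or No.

Lab 1 plays Invest lightly: E[Invest lightly] = 0.25·(6) + 0.75·(6) = 6; E[Invest heavily] = -3. Best-responding. ✓
Lab 2 (research lead behind), facing Invest lightly: Publish gives 7, Patent gives 4, Withhold gives -4. Proposed Publish is best. ✓
Lab 2 (research lead ahead), facing Invest lightly: Publish gives 0, Patent gives -5, Withhold gives -8. Proposed Publish is best. ✓

Yes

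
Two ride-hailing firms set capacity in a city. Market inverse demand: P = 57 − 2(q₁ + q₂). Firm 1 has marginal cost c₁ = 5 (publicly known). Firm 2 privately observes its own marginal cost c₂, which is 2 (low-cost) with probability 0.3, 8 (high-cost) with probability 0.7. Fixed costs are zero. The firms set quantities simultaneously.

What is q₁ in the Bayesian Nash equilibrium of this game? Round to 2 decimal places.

Firm 2 with cost c maximizes (57 − 2(q₁+q₂) − c)·q₂, giving q₂(c) = (57 − c − 2q₁)/4.
E[c₂] = 0.3·2 + 0.7·8 = 6.2
Firm 1's FOC against E[q₂] yields q₁ = (57 − 2·5 + E[c₂])/6 = (57 − 10 + 6.2)/6 = 8.86667.

8.87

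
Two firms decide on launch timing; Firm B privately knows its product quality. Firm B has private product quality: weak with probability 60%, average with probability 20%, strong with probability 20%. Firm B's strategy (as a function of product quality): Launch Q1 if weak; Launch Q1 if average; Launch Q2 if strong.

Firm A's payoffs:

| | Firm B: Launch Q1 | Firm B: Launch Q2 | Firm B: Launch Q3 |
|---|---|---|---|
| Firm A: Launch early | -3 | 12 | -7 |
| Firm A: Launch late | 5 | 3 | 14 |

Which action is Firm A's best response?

Launch late

Compute Firm A's expected payoff for each action, taking the expectation over Firm B's type.
E[Launch early] = 0.6·(-3) + 0.2·(-3) + 0.2·(12) = 0
E[Launch late] = 0.6·(5) + 0.2·(5) + 0.2·(3) = 4.6
Best response: Launch late (4.6 is the largest).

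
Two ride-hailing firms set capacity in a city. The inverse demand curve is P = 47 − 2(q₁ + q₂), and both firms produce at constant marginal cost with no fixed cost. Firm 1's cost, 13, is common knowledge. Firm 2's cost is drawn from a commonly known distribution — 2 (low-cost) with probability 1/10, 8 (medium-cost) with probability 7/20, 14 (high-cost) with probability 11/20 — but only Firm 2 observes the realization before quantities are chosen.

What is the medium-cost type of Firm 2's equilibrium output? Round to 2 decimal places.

7.11

Firm 2 with cost c maximizes (47 − 2(q₁+q₂) − c)·q₂, giving q₂(c) = (47 − c − 2q₁)/4.
E[c₂] = 1/10·2 + 7/20·8 + 11/20·14 = 10.7
Firm 1's FOC against E[q₂] yields q₁ = (47 − 2·13 + E[c₂])/6 = (47 − 26 + 10.7)/6 = 5.28333.
q₂(medium-cost) = (47 − 8 − 2·5.28333)/4 = 7.10833.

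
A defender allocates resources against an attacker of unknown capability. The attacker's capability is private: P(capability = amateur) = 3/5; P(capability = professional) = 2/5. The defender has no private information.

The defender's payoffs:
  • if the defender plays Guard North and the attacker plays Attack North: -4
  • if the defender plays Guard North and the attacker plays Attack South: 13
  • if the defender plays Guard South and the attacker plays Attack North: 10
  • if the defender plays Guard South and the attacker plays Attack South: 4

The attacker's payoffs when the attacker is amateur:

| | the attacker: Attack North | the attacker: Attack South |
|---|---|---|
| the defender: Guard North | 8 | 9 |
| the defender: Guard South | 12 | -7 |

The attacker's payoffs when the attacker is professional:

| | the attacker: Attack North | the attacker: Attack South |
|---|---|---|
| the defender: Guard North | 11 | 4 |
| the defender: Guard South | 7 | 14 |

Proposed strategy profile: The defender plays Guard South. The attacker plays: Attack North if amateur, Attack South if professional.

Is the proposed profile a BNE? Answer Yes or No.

The defender plays Guard South: E[Guard South] = 3/5·(10) + 2/5·(4) = 38/5; E[Guard North] = 14/5. Best-responding. ✓
The attacker (capability amateur), facing Guard South: Attack North gives 12, Attack South gives -7. Proposed Attack North is best. ✓
The attacker (capability professional), facing Guard South: Attack North gives 7, Attack South gives 14. Proposed Attack South is best. ✓

Yes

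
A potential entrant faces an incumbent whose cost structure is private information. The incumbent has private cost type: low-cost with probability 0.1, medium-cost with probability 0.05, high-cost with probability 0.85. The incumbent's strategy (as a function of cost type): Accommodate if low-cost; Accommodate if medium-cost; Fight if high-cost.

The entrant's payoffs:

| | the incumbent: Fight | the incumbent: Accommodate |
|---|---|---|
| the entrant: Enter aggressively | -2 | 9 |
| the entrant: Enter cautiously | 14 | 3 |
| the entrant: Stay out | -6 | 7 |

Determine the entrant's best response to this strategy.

Enter cautiously

E[Enter aggressively] = 0.1·(9) + 0.05·(9) + 0.85·(-2) = -0.35
E[Enter cautiously] = 0.1·(3) + 0.05·(3) + 0.85·(14) = 12.35
E[Stay out] = 0.1·(7) + 0.05·(7) + 0.85·(-6) = -4.05
Best response: Enter cautiously (12.35 is the largest).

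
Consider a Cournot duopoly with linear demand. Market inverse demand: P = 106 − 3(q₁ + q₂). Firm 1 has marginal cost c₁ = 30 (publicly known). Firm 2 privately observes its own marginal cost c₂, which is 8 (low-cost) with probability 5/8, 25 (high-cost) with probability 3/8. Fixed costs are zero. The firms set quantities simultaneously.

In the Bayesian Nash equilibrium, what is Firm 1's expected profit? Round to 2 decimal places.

135.01

Type-c best response for Firm 2: q₂(c) = (106 − c)/6 − q₁/2.
Firm 1 maximizes expected profit; its first-order condition is 106 − 6q₁ − 3E[q₂] − 30 = 0.
Substituting E[q₂] and solving: E[c₂] = 14.375, so q₁ = (106 − 2·30 + 14.375)/9 = 6.70833.
E[P] = 106 − 3·(q₁ + E[q₂]) = 50.125; Firm 1's expected profit = (E[P] − 30)·q₁ = (50.125 − 30)·6.70833 = 135.005.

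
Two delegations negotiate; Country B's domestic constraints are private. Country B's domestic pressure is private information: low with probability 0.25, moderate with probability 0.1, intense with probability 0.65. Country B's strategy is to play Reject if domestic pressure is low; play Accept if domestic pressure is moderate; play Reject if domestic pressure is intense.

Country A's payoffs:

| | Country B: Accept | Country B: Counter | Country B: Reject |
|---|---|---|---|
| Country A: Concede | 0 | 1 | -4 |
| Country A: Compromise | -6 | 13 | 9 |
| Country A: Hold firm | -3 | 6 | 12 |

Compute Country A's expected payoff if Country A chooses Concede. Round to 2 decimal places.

E[Concede] = 0.25·(-4) + 0.1·0 + 0.65·(-4) = (-1) + 0 + (-2.6) = -3.6

-3.60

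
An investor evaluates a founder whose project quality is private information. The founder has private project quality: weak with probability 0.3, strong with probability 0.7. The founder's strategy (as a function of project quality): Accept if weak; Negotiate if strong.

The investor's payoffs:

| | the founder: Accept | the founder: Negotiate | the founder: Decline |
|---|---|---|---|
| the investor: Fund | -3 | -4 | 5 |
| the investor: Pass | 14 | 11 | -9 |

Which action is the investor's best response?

E[Fund] = 0.3·(-3) + 0.7·(-4) = -3.7
E[Pass] = 0.3·(14) + 0.7·(11) = 11.9
Best response: Pass (11.9 is the largest).

Pass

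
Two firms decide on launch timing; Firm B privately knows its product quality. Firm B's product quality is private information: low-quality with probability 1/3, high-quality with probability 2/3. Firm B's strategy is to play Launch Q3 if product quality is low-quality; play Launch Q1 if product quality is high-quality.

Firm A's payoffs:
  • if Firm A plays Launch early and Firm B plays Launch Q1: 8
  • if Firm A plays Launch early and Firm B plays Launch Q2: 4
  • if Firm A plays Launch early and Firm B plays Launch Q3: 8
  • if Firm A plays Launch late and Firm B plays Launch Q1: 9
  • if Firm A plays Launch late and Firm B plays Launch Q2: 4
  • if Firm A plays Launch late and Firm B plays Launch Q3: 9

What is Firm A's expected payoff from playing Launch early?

E[Launch early] = 1/3·8 + 2/3·8 = 8/3 + 16/3 = 8

8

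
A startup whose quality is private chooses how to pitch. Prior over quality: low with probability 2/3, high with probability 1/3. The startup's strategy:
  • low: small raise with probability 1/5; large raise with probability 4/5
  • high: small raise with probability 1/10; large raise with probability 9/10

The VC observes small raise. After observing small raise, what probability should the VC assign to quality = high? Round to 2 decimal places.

0.20

P(small raise) = (2/3)·(1/5) + (1/3)·(1/10) = 1/6
P(high | small raise) = ((1/3)·(1/10)) / (1/6) = (1/30) / (1/6) = 1/5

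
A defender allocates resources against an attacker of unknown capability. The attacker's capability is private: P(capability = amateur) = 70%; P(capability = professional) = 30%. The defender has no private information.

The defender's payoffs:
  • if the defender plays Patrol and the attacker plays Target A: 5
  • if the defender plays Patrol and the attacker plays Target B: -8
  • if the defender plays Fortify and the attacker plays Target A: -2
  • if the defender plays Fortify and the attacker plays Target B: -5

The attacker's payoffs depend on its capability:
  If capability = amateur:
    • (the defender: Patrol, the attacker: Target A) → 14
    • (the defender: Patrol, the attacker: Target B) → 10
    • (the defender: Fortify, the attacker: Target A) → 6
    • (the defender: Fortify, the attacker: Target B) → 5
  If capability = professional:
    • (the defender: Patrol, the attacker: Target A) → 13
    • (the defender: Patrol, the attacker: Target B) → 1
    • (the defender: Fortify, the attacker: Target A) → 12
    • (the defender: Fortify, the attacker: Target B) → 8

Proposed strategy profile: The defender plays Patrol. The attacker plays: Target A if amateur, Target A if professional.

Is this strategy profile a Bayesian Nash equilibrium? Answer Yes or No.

Yes

The defender plays Patrol: E[Patrol] = 0.7·(5) + 0.3·(5) = 5; E[Fortify] = -2. Best-responding. ✓
The attacker (capability amateur), facing Patrol: Target A gives 14, Target B gives 10. Proposed Target A is best. ✓
The attacker (capability professional), facing Patrol: Target A gives 13, Target B gives 1. Proposed Target A is best. ✓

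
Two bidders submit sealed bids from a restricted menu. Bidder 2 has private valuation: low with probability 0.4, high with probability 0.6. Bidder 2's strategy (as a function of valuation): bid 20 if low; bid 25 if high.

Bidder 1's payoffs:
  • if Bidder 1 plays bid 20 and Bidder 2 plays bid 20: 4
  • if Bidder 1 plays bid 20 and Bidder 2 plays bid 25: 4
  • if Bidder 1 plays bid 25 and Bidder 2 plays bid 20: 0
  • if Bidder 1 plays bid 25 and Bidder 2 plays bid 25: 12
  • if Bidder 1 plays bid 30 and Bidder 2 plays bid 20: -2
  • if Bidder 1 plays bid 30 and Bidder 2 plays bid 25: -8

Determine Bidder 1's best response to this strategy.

Compute Bidder 1's expected payoff for each action, taking the expectation over Bidder 2's type.
E[bid 20] = 0.4·(4) + 0.6·(4) = 4
E[bid 25] = 0.4·(0) + 0.6·(12) = 7.2
E[bid 30] = 0.4·(-2) + 0.6·(-8) = -5.6
Best response: bid 25 (7.2 is the largest).

bid 25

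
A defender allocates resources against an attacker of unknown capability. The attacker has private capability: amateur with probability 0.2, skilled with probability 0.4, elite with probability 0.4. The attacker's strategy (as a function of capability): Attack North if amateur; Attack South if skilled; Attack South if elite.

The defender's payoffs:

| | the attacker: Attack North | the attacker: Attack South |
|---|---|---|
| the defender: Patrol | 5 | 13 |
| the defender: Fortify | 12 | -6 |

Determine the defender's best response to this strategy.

Patrol

Compute the defender's expected payoff for each action, taking the expectation over the attacker's type.
E[Patrol] = 0.2·(5) + 0.4·(13) + 0.4·(13) = 11.4
E[Fortify] = 0.2·(12) + 0.4·(-6) + 0.4·(-6) = -2.4
Best response: Patrol (11.4 is the largest).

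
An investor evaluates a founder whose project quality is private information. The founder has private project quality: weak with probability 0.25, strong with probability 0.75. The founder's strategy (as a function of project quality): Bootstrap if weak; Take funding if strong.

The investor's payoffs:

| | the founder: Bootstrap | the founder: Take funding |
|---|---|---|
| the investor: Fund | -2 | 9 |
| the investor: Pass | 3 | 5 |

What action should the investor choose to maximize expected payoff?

Fund

E[Fund] = 0.25·(-2) + 0.75·(9) = 6.25
E[Pass] = 0.25·(3) + 0.75·(5) = 4.5
Best response: Fund (6.25 is the largest).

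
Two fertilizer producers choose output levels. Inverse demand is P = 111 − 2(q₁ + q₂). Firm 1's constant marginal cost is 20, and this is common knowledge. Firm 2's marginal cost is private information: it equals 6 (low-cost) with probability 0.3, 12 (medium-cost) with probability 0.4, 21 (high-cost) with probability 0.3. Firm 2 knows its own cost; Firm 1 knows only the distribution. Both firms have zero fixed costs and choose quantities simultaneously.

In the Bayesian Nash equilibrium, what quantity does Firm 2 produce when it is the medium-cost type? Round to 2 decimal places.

17.76

Each type of Firm 2 best-responds to q₁; Firm 1 best-responds to the expected q₂ over Firm 2's types.
Firm 2 with cost c maximizes (111 − 2(q₁+q₂) − c)·q₂, giving q₂(c) = (111 − c − 2q₁)/4.
E[c₂] = 0.3·6 + 0.4·12 + 0.3·21 = 12.9
Firm 1's FOC against E[q₂] yields q₁ = (111 − 2·20 + E[c₂])/6 = (111 − 40 + 12.9)/6 = 13.9833.
q₂(medium-cost) = (111 − 12 − 2·13.9833)/4 = 17.7583.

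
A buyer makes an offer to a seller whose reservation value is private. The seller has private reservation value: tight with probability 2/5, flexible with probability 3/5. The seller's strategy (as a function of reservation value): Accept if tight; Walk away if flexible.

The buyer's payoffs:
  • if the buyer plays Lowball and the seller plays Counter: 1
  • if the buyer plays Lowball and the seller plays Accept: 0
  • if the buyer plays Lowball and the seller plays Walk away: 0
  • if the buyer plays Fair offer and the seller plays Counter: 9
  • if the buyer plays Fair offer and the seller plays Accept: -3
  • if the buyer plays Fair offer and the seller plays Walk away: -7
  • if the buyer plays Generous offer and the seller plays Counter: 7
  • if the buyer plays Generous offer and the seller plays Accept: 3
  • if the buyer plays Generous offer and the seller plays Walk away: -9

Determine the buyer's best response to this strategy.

Lowball

E[Lowball] = 2/5·(0) + 3/5·(0) = 0
E[Fair offer] = 2/5·(-3) + 3/5·(-7) = -27/5
E[Generous offer] = 2/5·(3) + 3/5·(-9) = -21/5
Best response: Lowball (0 is the largest).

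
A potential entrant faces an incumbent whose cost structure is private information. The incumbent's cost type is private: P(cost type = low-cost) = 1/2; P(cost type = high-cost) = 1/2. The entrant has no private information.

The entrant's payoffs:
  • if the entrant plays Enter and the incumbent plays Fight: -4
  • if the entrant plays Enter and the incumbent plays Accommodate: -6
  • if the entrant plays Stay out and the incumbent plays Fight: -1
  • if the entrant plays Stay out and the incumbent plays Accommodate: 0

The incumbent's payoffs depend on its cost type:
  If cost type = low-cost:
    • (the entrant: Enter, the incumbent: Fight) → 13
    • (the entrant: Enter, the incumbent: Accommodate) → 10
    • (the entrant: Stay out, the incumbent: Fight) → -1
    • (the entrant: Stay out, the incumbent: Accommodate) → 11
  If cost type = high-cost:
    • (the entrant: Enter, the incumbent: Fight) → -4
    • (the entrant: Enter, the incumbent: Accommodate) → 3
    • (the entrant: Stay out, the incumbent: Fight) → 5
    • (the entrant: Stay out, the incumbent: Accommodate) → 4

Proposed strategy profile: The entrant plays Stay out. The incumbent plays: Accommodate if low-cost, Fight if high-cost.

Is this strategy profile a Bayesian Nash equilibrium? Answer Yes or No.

The entrant plays Stay out: E[Stay out] = 1/2·(0) + 1/2·(-1) = -1/2; E[Enter] = -5. Best-responding. ✓
The incumbent (cost type low-cost), facing Stay out: Fight gives -1, Accommodate gives 11. Proposed Accommodate is best. ✓
The incumbent (cost type high-cost), facing Stay out: Fight gives 5, Accommodate gives 4. Proposed Fight is best. ✓

Yes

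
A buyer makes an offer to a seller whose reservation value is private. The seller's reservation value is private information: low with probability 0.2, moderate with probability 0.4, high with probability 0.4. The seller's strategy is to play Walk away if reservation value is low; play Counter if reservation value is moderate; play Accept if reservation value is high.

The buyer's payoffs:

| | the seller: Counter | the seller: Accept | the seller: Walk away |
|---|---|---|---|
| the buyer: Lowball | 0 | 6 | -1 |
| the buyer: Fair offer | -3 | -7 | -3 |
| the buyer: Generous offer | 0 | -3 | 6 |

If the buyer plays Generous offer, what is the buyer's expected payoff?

E[Generous offer] = 0.2·6 + 0.4·0 + 0.4·(-3) = 1.2 + 0 + (-1.2) = 0

0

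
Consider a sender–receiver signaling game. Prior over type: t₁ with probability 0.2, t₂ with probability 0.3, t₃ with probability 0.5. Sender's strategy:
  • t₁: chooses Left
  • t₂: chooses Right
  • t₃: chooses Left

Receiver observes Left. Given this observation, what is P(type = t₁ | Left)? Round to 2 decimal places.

P(Left) = 0.2·1 + 0.3·0 + 0.5·1 = 0.7
P(t₁ | Left) = (0.2·1) / 0.7 = 0.2 / 0.7 = 0.285714

0.29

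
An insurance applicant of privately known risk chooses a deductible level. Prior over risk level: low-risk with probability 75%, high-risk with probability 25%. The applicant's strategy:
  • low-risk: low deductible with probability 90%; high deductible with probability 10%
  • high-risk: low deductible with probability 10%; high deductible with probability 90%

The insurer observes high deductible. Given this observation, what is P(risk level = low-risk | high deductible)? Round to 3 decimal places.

0.250

P(high deductible) = 0.75·0.1 + 0.25·0.9 = 0.3
P(low-risk | high deductible) = (0.75·0.1) / 0.3 = 0.075 / 0.3 = 0.25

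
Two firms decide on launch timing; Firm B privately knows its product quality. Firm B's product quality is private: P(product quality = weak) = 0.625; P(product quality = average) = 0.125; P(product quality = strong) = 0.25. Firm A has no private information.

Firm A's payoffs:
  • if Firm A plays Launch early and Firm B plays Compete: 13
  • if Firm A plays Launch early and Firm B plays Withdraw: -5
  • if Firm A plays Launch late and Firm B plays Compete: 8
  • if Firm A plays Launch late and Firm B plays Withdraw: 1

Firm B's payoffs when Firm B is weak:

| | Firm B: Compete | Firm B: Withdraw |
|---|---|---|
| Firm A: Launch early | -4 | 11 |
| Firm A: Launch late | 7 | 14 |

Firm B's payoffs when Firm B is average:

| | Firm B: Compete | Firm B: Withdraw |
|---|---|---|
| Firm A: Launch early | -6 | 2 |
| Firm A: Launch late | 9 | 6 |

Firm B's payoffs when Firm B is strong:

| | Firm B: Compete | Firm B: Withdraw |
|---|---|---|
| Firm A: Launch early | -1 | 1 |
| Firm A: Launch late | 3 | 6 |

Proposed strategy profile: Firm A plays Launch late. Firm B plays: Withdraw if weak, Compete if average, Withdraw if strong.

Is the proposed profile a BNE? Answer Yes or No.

Firm A plays Launch late: E[Launch late] = 0.625·(1) + 0.125·(8) + 0.25·(1) = 1.875; E[Launch early] = -2.75. Best-responding. ✓
Firm B (product quality weak), facing Launch late: Compete gives 7, Withdraw gives 14. Proposed Withdraw is best. ✓
Firm B (product quality average), facing Launch late: Compete gives 9, Withdraw gives 6. Proposed Compete is best. ✓
Firm B (product quality strong), facing Launch late: Compete gives 3, Withdraw gives 6. Proposed Withdraw is best. ✓

Yes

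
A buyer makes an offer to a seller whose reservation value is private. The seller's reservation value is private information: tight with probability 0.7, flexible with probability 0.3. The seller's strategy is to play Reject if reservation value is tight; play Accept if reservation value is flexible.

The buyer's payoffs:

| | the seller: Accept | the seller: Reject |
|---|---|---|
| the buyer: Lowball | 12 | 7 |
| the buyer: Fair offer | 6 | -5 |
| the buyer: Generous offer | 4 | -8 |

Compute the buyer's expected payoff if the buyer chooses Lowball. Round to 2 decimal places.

8.50

E[Lowball] = 0.7·7 + 0.3·12 = 4.9 + 3.6 = 8.5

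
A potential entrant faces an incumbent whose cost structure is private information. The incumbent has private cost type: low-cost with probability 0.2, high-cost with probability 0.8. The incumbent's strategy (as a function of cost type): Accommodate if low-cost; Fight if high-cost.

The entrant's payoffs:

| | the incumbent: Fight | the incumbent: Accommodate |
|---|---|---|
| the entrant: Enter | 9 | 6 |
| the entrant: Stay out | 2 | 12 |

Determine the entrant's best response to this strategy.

Enter

Compute the entrant's expected payoff for each action, taking the expectation over the incumbent's type.
E[Enter] = 0.2·(6) + 0.8·(9) = 8.4
E[Stay out] = 0.2·(12) + 0.8·(2) = 4
Best response: Enter (8.4 is the largest).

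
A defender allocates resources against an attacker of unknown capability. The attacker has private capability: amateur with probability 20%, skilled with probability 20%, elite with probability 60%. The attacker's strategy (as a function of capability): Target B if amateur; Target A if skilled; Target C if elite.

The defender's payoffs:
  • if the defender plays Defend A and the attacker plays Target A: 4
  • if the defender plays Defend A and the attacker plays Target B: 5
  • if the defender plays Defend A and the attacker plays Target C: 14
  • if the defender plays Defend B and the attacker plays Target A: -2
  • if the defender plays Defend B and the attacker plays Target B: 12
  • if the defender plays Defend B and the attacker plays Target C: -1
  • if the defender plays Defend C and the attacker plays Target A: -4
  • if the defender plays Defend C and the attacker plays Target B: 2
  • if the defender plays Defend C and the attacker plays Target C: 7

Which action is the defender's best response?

E[Defend A] = 0.2·(5) + 0.2·(4) + 0.6·(14) = 10.2
E[Defend B] = 0.2·(12) + 0.2·(-2) + 0.6·(-1) = 1.4
E[Defend C] = 0.2·(2) + 0.2·(-4) + 0.6·(7) = 3.8
Best response: Defend A (10.2 is the largest).

Defend A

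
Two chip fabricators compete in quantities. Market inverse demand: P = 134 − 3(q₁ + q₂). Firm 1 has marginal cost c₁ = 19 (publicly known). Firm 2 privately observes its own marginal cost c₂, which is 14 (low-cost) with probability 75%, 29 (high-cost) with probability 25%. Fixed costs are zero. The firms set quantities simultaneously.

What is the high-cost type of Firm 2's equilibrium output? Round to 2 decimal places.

11.18

Type-c best response for Firm 2: q₂(c) = (134 − c)/6 − q₁/2.
Firm 1 maximizes expected profit; its first-order condition is 134 − 6q₁ − 3E[q₂] − 19 = 0.
Substituting E[q₂] and solving: E[c₂] = 17.75, so q₁ = (134 − 2·19 + 17.75)/9 = 12.6389.
q₂(high-cost) = (134 − 29 − 3·12.6389)/6 = 11.1806.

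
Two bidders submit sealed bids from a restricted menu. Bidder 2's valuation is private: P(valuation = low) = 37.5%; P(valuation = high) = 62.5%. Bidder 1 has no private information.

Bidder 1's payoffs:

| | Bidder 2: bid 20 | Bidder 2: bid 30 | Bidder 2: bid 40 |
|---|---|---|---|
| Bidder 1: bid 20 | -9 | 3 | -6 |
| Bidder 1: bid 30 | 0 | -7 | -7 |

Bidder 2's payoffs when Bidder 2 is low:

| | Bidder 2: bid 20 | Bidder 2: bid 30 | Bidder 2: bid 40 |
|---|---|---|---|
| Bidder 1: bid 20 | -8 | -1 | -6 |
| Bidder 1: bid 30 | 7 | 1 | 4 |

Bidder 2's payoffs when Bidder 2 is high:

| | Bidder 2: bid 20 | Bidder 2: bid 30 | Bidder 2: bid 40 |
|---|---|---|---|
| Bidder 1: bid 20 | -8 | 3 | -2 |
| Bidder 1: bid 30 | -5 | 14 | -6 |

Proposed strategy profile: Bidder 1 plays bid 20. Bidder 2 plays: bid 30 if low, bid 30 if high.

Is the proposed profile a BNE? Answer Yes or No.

A profile is a BNE iff every type of every player is best-responding given beliefs about the other side.
Bidder 1 plays bid 20: E[bid 20] = 0.375·(3) + 0.625·(3) = 3; E[bid 30] = -7. Best-responding. ✓
Bidder 2 (valuation low), facing bid 20: bid 20 gives -8, bid 30 gives -1, bid 40 gives -6. Proposed bid 30 is best. ✓
Bidder 2 (valuation high), facing bid 20: bid 20 gives -8, bid 30 gives 3, bid 40 gives -2. Proposed bid 30 is best. ✓

Yes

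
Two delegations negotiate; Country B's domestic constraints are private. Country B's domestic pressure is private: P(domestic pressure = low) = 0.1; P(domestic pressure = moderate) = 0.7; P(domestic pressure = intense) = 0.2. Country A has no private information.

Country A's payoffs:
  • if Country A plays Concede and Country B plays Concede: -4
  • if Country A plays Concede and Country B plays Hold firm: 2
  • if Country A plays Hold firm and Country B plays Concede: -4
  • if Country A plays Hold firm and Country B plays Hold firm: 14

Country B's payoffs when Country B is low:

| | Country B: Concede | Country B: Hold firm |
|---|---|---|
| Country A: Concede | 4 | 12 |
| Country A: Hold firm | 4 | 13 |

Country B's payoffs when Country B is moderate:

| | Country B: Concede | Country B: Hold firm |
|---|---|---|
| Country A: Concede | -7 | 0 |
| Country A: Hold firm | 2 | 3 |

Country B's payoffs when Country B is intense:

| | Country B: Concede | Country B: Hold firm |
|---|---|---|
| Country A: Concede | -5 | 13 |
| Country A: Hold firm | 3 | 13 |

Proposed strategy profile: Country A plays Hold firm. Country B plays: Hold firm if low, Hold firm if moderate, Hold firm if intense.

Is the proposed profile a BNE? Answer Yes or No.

Country A plays Hold firm: E[Hold firm] = 0.1·(14) + 0.7·(14) + 0.2·(14) = 14; E[Concede] = 2. Best-responding. ✓
Country B (domestic pressure low), facing Hold firm: Concede gives 4, Hold firm gives 13. Proposed Hold firm is best. ✓
Country B (domestic pressure moderate), facing Hold firm: Concede gives 2, Hold firm gives 3. Proposed Hold firm is best. ✓
Country B (domestic pressure intense), facing Hold firm: Concede gives 3, Hold firm gives 13. Proposed Hold firm is best. ✓

Yes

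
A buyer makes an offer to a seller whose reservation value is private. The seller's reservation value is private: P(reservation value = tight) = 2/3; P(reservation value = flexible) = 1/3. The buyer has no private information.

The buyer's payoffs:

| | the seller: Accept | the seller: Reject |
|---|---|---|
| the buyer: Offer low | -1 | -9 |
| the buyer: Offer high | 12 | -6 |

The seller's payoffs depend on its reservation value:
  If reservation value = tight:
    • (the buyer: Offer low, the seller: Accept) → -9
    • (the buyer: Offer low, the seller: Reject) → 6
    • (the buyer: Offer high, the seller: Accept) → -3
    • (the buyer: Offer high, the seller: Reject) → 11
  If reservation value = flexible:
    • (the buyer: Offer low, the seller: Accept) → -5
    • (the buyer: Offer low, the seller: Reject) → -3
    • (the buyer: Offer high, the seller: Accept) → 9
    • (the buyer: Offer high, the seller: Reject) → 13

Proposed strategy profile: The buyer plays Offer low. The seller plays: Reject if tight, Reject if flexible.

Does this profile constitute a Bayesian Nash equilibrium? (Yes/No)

No

A profile is a BNE iff every type of every player is best-responding given beliefs about the other side.
The buyer plays Offer low: E[Offer low] = 2/3·(-9) + 1/3·(-9) = -9; E[Offer high] = -6. Not best-responding. ✗
The seller (reservation value tight), facing Offer low: Accept gives -9, Reject gives 6. Proposed Reject is best. ✓
The seller (reservation value flexible), facing Offer low: Accept gives -5, Reject gives -3. Proposed Reject is best. ✓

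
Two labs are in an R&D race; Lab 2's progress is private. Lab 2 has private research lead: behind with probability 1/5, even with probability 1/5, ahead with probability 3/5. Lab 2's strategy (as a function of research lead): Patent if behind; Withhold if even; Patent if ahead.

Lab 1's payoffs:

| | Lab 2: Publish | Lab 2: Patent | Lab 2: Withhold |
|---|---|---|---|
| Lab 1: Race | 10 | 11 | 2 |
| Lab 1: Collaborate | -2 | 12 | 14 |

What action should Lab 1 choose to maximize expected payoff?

E[Race] = 1/5·(11) + 1/5·(2) + 3/5·(11) = 46/5
E[Collaborate] = 1/5·(12) + 1/5·(14) + 3/5·(12) = 62/5
Best response: Collaborate (62/5 is the largest).

Collaborate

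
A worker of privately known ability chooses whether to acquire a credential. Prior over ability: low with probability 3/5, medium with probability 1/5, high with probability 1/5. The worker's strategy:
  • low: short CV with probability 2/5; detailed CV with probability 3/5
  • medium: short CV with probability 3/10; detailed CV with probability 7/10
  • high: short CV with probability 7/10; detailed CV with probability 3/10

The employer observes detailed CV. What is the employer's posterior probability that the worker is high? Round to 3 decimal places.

0.107

P(detailed CV) = (3/5)·(3/5) + (1/5)·(7/10) + (1/5)·(3/10) = 14/25
P(high | detailed CV) = ((1/5)·(3/10)) / (14/25) = (3/50) / (14/25) = 3/28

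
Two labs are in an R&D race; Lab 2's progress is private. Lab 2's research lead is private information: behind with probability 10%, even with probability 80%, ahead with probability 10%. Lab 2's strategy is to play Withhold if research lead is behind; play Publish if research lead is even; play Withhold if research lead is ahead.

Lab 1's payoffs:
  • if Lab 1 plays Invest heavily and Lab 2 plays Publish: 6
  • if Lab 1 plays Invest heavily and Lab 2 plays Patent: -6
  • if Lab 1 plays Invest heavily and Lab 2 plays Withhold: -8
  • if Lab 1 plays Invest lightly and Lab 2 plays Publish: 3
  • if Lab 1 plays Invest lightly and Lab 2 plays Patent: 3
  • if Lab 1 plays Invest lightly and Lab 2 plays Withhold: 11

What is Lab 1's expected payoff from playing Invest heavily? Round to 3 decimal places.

3.200

E[Invest heavily] = 0.1·(-8) + 0.8·6 + 0.1·(-8) = (-0.8) + 4.8 + (-0.8) = 3.2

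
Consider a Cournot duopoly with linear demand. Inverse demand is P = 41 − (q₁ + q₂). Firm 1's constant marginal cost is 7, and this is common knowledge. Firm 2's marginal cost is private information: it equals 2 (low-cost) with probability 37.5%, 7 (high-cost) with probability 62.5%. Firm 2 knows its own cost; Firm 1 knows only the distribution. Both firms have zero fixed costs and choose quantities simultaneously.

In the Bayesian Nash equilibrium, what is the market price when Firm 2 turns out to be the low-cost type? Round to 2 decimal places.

Type-c best response for Firm 2: q₂(c) = (41 − c)/2 − q₁/2.
Firm 1 maximizes expected profit; its first-order condition is 41 − 2q₁ − E[q₂] − 7 = 0.
Substituting E[q₂] and solving: E[c₂] = 5.125, so q₁ = (41 − 2·7 + 5.125)/3 = 10.7083.
q₂(low-cost) = 14.1458, so P = 41 − (10.7083 + 14.1458) = 16.1458.

16.15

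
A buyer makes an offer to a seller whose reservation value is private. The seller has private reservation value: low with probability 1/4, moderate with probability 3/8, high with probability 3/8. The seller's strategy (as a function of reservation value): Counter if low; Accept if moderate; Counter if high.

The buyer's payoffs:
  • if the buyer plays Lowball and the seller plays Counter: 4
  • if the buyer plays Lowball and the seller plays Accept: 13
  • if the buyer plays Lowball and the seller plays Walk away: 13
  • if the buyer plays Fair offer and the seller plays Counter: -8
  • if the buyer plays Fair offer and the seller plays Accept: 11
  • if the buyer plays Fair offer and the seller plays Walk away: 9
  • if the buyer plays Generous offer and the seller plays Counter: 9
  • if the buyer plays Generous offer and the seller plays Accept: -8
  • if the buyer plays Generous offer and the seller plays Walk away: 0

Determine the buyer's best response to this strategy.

E[Lowball] = 1/4·(4) + 3/8·(13) + 3/8·(4) = 59/8
E[Fair offer] = 1/4·(-8) + 3/8·(11) + 3/8·(-8) = -7/8
E[Generous offer] = 1/4·(9) + 3/8·(-8) + 3/8·(9) = 21/8
Best response: Lowball (59/8 is the largest).

Lowball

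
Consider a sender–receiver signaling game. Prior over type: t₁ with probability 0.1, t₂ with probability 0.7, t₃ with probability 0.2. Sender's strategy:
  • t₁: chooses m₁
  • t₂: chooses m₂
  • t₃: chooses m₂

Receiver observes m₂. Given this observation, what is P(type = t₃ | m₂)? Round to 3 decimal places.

0.222

Apply Bayes' rule using the sender's strategy as the likelihood.
P(m₂) = 0.1·0 + 0.7·1 + 0.2·1 = 0.9
P(t₃ | m₂) = (0.2·1) / 0.9 = 0.2 / 0.9 = 0.222222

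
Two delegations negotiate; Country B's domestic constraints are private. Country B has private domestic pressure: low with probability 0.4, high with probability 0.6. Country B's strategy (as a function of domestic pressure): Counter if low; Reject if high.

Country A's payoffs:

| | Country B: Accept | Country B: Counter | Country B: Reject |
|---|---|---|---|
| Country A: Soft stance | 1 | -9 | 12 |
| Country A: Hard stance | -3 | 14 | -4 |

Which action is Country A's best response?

E[Soft stance] = 0.4·(-9) + 0.6·(12) = 3.6
E[Hard stance] = 0.4·(14) + 0.6·(-4) = 3.2
Best response: Soft stance (3.6 is the largest).

Soft stance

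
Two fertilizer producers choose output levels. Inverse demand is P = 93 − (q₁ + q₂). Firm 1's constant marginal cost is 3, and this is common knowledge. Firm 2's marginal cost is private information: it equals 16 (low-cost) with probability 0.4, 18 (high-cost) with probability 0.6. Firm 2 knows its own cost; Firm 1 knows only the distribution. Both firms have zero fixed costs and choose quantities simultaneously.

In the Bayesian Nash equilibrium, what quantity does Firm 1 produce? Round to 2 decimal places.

34.73

Type-c best response for Firm 2: q₂(c) = (93 − c)/2 − q₁/2.
Firm 1 maximizes expected profit; its first-order condition is 93 − 2q₁ − E[q₂] − 3 = 0.
Substituting E[q₂] and solving: E[c₂] = 17.2, so q₁ = (93 − 2·3 + 17.2)/3 = 34.7333.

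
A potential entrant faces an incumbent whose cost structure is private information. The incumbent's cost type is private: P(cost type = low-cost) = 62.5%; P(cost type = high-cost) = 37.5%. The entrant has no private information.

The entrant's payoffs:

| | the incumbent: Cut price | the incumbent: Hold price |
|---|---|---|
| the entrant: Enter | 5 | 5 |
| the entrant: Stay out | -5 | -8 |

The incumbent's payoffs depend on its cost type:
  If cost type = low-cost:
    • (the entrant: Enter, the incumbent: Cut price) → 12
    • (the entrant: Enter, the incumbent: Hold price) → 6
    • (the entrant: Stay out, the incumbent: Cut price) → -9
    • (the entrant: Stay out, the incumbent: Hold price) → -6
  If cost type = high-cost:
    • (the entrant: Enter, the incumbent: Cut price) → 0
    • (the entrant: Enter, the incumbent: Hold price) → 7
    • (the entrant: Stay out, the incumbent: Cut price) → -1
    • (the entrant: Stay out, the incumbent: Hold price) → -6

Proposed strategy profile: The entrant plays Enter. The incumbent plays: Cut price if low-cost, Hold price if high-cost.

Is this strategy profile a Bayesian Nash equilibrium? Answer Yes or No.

The entrant plays Enter: E[Enter] = 0.625·(5) + 0.375·(5) = 5; E[Stay out] = -6.125. Best-responding. ✓
The incumbent (cost type low-cost), facing Enter: Cut price gives 12, Hold price gives 6. Proposed Cut price is best. ✓
The incumbent (cost type high-cost), facing Enter: Cut price gives 0, Hold price gives 7. Proposed Hold price is best. ✓

Yes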